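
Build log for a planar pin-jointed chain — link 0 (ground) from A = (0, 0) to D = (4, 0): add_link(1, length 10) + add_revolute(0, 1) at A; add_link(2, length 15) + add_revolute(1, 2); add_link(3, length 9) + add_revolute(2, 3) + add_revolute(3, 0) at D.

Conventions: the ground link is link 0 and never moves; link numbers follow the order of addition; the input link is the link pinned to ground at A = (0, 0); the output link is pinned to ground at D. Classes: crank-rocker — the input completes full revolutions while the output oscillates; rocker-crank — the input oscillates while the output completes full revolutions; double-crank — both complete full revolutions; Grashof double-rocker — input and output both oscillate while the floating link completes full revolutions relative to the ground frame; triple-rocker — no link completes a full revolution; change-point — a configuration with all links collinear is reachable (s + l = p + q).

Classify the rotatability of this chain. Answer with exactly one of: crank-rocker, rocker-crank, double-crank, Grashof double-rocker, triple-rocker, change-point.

lengths: ground=4, input=10, coupler=15, output=9
sorted: s=4 (shortest), l=15 (longest), p+q=19
s + l = 19 vs p + q = 19
s + l = p + q → change-point (collinear configuration reachable)

change-point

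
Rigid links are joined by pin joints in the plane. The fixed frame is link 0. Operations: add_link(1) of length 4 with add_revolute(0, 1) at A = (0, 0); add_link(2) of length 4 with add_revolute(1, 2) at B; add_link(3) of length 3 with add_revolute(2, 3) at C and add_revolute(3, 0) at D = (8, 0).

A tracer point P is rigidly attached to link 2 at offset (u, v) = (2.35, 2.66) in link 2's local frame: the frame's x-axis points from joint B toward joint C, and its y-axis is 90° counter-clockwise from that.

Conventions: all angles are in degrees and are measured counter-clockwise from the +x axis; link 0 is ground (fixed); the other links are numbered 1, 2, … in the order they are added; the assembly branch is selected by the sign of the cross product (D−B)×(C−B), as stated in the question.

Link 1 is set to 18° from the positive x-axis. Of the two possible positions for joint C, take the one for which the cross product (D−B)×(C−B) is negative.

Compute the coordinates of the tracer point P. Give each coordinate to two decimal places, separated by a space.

A=(0,0), D=(8.00,0)
B = A + 4.00·(cos18°, sin18°) = (3.8042, 1.2361)
|BD| = 4.3741
circle(B,4.00) ∩ circle(D,3.00): a=2.9872, h=2.6602
  candidates: C₊=(7.4214,2.9437) cross=11.636; C₋=(5.9179,-2.1599) cross=-11.636
  branch - wants cross < 0 → take C=(5.9179,-2.1599) (cross=-11.636)
ex = (C−B)/|BC| = (0.5284,-0.8490); ey = (0.8490,0.5284)
P = B + 2.35·ex + 2.66·ey = (7.3043,0.6466)

7.30 0.65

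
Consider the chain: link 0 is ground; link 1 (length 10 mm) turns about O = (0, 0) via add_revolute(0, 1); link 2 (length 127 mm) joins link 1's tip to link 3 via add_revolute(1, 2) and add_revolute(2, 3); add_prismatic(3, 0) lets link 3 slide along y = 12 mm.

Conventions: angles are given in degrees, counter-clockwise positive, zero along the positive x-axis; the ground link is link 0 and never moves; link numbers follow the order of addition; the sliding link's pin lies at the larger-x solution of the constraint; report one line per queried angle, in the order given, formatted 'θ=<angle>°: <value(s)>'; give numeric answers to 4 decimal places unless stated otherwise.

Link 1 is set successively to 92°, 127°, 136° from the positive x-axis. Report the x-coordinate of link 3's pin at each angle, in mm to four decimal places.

geometry: r = 10 mm, L = 127 mm, e = 12 mm
θ=92°: crank pin P = (r cos θ, r sin θ) = (-0.348995, 9.993908)
θ=92°: h = r sin θ − e = 9.993908 − 12 = -2.006092
θ=92°: x = r cos θ + √(L² − h²) = -0.348995 + 126.984155 = 126.635160
θ=127°: crank pin P = (r cos θ, r sin θ) = (-6.018150, 7.986355)
θ=127°: h = r sin θ − e = 7.986355 − 12 = -4.013645
θ=127°: x = r cos θ + √(L² − h²) = -6.018150 + 126.936562 = 120.918411
θ=136°: crank pin P = (r cos θ, r sin θ) = (-7.193398, 6.946584)
θ=136°: h = r sin θ − e = 6.946584 − 12 = -5.053416
θ=136°: x = r cos θ + √(L² − h²) = -7.193398 + 126.899421 = 119.706023

θ=92°: 126.6352
θ=127°: 120.9184
θ=136°: 119.7060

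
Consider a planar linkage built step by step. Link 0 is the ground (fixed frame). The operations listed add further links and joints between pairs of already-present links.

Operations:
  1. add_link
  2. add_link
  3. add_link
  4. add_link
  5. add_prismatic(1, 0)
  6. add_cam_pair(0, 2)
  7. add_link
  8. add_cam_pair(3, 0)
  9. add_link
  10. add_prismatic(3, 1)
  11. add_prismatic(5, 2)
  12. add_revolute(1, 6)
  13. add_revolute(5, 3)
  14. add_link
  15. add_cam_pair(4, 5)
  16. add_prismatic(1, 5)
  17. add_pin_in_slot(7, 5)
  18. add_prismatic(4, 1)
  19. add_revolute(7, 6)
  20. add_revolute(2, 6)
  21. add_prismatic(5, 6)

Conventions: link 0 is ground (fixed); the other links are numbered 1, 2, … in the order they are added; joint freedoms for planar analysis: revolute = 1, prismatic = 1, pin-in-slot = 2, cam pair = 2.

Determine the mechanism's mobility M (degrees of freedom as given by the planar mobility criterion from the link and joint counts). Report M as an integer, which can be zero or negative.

L=1 J1=0 J2=0
add link → L=2 J1=0 J2=0
add link → L=3 J1=0 J2=0
add link → L=4 J1=0 J2=0
add link → L=5 J1=0 J2=0
P@1,0 dof=1 J1 → L=5 J1=1 J2=0
C@0,2 dof=2 J2 → L=5 J1=1 J2=1
add link → L=6 J1=1 J2=1
C@3,0 dof=2 J2 → L=6 J1=1 J2=2
add link → L=7 J1=1 J2=2
P@3,1 dof=1 J1 → L=7 J1=2 J2=2
P@5,2 dof=1 J1 → L=7 J1=3 J2=2
R@1,6 dof=1 J1 → L=7 J1=4 J2=2
R@5,3 dof=1 J1 → L=7 J1=5 J2=2
add link → L=8 J1=5 J2=2
C@4,5 dof=2 J2 → L=8 J1=5 J2=3
P@1,5 dof=1 J1 → L=8 J1=6 J2=3
PS@7,5 dof=2 J2 → L=8 J1=6 J2=4
P@4,1 dof=1 J1 → L=8 J1=7 J2=4
R@7,6 dof=1 J1 → L=8 J1=8 J2=4
R@2,6 dof=1 J1 → L=8 J1=9 J2=4
P@5,6 dof=1 J1 → L=8 J1=10 J2=4
M=3(L−1)−2J1−J2=3·7−2·10−4=-3

M = -3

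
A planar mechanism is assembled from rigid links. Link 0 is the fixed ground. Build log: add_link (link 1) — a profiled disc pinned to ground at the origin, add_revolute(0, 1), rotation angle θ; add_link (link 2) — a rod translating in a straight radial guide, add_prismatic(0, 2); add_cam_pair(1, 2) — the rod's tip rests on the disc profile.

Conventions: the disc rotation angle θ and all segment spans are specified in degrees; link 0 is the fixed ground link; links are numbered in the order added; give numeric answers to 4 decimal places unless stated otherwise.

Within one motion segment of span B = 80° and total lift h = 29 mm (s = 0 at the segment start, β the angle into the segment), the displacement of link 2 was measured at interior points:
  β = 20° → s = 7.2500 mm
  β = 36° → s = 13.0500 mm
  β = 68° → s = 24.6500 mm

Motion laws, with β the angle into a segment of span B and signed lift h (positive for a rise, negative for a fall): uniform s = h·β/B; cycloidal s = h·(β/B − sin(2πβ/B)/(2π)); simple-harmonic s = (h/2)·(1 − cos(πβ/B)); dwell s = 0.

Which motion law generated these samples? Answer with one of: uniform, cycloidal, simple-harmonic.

candidates at β/B = r: uniform s = h·r (linear in β); cycloidal s = h·(r − sin(2πr)/(2π)); simple-harmonic s = (h/2)(1 − cos(πr))
β=20°: printed 7.2500 | uniform 7.2500, cycloidal 2.6345, simple-harmonic 4.2470
β=36°: printed 13.0500 | uniform 13.0500, cycloidal 11.6237, simple-harmonic 12.2317
β=68°: printed 24.6500 | uniform 24.6500, cycloidal 28.3840, simple-harmonic 27.4196
only one law matches every sample → uniform

uniform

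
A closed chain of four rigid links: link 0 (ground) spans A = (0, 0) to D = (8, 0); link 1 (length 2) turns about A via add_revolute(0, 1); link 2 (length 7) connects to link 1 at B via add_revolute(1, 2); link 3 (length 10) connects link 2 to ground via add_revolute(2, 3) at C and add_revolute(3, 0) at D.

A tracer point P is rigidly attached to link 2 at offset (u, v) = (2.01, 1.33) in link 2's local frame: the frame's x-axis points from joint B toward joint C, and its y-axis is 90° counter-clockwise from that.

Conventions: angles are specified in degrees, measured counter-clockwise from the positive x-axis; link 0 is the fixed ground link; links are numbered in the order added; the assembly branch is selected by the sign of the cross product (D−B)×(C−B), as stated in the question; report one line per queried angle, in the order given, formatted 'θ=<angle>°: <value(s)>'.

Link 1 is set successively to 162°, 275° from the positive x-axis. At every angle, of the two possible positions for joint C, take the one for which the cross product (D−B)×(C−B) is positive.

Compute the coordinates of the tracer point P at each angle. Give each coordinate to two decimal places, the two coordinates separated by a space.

A=(0,0), D=(8.00,0)
θ=162°: B = A + 2.00·(cos162°, sin162°) = (-1.9021, 0.6180)
θ=162°: |BD| = 9.9214
θ=162°: circle(B,7.00) ∩ circle(D,10.00): a=2.3905, h=6.5792
θ=162°:   candidates: C₊=(0.8936,7.0355) cross=65.275; C₋=(0.0739,-6.0973) cross=-65.275
θ=162°:   branch + wants cross > 0 → take C=(0.8936,7.0355) (cross=65.275)
θ=162°: ex = (C−B)/|BC| = (0.3994,0.9168); ey = (-0.9168,0.3994)
θ=162°: P = B + 2.01·ex + 1.33·ey = (-2.3187,2.9919)
θ=275°: B = A + 2.00·(cos275°, sin275°) = (0.1743, -1.9924)
θ=275°: |BD| = 8.0753
θ=275°: circle(B,7.00) ∩ circle(D,10.00): a=0.8799, h=6.9445
θ=275°:   candidates: C₊=(-0.6864,4.9545) cross=56.079; C₋=(2.7404,-8.5051) cross=-56.079
θ=275°:   branch + wants cross > 0 → take C=(-0.6864,4.9545) (cross=56.079)
θ=275°: ex = (C−B)/|BC| = (-0.1230,0.9924); ey = (-0.9924,-0.1230)
θ=275°: P = B + 2.01·ex + 1.33·ey = (-1.3927,-0.1612)

θ=162°: -2.32 2.99
θ=275°: -1.39 -0.16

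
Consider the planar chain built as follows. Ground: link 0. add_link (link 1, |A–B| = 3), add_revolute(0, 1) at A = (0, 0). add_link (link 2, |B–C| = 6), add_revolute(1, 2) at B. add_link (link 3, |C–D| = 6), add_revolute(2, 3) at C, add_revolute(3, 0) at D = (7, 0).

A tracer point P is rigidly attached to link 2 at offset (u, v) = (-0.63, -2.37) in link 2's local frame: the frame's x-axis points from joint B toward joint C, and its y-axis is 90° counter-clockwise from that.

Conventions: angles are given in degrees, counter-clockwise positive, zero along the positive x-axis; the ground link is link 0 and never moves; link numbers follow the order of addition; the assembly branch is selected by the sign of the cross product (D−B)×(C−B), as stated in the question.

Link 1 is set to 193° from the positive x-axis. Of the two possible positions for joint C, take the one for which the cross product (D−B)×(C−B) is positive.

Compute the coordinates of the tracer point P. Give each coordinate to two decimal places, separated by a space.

A=(0,0), D=(7.00,0)
B = A + 3.00·(cos193°, sin193°) = (-2.9231, -0.6749)
|BD| = 9.9460
circle(B,6.00) ∩ circle(D,6.00): a=4.9730, h=3.3570
  candidates: C₊=(1.8107,3.0118) cross=33.388; C₋=(2.2662,-3.6866) cross=-33.388
  branch + wants cross > 0 → take C=(1.8107,3.0118) (cross=33.388)
ex = (C−B)/|BC| = (0.7890,0.6144); ey = (-0.6144,0.7890)
P = B + -0.63·ex + -2.37·ey = (-1.9639,-2.9318)

-1.96 -2.93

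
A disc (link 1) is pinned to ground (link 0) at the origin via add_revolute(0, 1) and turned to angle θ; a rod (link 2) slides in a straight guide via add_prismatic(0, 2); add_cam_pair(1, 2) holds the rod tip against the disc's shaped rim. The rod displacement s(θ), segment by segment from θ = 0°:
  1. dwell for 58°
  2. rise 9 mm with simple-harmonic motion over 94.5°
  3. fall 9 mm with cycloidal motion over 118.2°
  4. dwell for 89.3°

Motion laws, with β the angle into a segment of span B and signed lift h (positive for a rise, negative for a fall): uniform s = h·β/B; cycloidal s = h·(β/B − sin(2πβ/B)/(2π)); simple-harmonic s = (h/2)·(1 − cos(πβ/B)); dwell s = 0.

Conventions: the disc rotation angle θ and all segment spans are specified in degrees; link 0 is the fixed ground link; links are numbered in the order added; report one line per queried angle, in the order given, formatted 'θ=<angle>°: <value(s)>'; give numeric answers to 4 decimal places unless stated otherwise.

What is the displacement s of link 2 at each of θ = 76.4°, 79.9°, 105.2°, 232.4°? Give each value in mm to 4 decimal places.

segment 1 (0° to 58°, dwell): s unchanged at 0.0000
θ = 76.4° falls in segment 2 (58° to 152.5°, simple-harmonic, h = 9): β = 76.4 − 58 = 18.4°, B = 94.5°; Δs = 9/2·(1 − cos(π·0.1947)) = 0.8160; s = 0.0000 + 0.8160 = 0.8160
θ = 79.9° falls in segment 2 (58° to 152.5°, simple-harmonic, h = 9): β = 79.9 − 58 = 21.9°, B = 94.5°; Δs = 9/2·(1 − cos(π·0.2317)) = 1.1409; s = 0.0000 + 1.1409 = 1.1409
θ = 105.2° falls in segment 2 (58° to 152.5°, simple-harmonic, h = 9): β = 105.2 − 58 = 47.2°, B = 94.5°; Δs = 9/2·(1 − cos(π·0.4995)) = 4.4925; s = 0.0000 + 4.4925 = 4.4925
segment 2 (58° to 152.5°, simple-harmonic, h = 9) is passed completely: s = 0.0000 + (9) = 9.0000
θ = 232.4° falls in segment 3 (152.5° to 270.7°, cycloidal, h = -9): β = 232.4 − 152.5 = 79.9°, B = 118.2°; Δs = -9·(0.6760 − sin(2π·0.6760)/(2π)) = -7.3640; s = 9.0000 − 7.3640 = 1.6360

θ=76.4°: 0.8160
θ=79.9°: 1.1409
θ=105.2°: 4.4925
θ=232.4°: 1.6360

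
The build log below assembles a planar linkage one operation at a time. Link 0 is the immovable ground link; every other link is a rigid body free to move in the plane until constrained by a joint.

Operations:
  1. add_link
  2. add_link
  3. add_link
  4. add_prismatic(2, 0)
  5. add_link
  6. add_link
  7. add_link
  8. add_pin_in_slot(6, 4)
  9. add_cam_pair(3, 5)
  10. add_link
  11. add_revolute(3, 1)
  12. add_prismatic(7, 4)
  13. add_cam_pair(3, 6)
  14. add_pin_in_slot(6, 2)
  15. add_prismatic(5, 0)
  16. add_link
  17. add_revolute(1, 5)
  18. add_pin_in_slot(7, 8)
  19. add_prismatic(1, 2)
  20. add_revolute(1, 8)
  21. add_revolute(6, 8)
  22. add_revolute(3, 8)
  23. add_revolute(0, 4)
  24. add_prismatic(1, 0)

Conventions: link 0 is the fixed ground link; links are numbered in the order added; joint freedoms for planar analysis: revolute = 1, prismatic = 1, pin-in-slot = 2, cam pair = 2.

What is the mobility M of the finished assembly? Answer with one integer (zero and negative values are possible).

L=1 J1=0 J2=0
add link → L=2 J1=0 J2=0
add link → L=3 J1=0 J2=0
add link → L=4 J1=0 J2=0
P@2,0 dof=1 J1 → L=4 J1=1 J2=0
add link → L=5 J1=1 J2=0
add link → L=6 J1=1 J2=0
add link → L=7 J1=1 J2=0
PS@6,4 dof=2 J2 → L=7 J1=1 J2=1
C@3,5 dof=2 J2 → L=7 J1=1 J2=2
add link → L=8 J1=1 J2=2
R@3,1 dof=1 J1 → L=8 J1=2 J2=2
P@7,4 dof=1 J1 → L=8 J1=3 J2=2
C@3,6 dof=2 J2 → L=8 J1=3 J2=3
PS@6,2 dof=2 J2 → L=8 J1=3 J2=4
P@5,0 dof=1 J1 → L=8 J1=4 J2=4
add link → L=9 J1=4 J2=4
R@1,5 dof=1 J1 → L=9 J1=5 J2=4
PS@7,8 dof=2 J2 → L=9 J1=5 J2=5
P@1,2 dof=1 J1 → L=9 J1=6 J2=5
R@1,8 dof=1 J1 → L=9 J1=7 J2=5
R@6,8 dof=1 J1 → L=9 J1=8 J2=5
R@3,8 dof=1 J1 → L=9 J1=9 J2=5
R@0,4 dof=1 J1 → L=9 J1=10 J2=5
P@1,0 dof=1 J1 → L=9 J1=11 J2=5
M=3(L−1)−2J1−J2=3·8−2·11−5=-3

M = -3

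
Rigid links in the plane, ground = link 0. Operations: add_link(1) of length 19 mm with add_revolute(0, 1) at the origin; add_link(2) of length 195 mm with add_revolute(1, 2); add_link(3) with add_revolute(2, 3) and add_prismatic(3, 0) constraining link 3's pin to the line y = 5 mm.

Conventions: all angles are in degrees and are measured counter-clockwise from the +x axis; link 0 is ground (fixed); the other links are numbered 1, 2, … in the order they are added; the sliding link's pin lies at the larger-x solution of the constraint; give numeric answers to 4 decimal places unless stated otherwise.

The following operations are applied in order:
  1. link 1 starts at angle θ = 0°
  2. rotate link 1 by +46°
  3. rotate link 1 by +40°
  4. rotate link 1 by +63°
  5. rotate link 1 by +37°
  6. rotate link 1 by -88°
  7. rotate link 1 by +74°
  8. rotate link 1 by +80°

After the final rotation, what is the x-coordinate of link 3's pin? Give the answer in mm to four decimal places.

geometry: r = 19 mm, L = 195 mm, e = 5 mm; θ starts at 0°
rotate link 1 by +46°: θ ← 0° +46° = 46°
rotate link 1 by +40°: θ ← 46° +40° = 86°
rotate link 1 by +63°: θ ← 86° +63° = 149°
rotate link 1 by +37°: θ ← 149° +37° = 186°
rotate link 1 by -88°: θ ← 186° -88° = 98°
rotate link 1 by +74°: θ ← 98° +74° = 172°
rotate link 1 by +80°: θ ← 172° +80° = 252°
crank pin P = (r cos θ, r sin θ) = (-5.871323, -18.070074)
h = r sin θ − e = -18.070074 − 5 = -23.070074
x = r cos θ + √(L² − h²) = -5.871323 + 193.630503 = 187.759180

187.7592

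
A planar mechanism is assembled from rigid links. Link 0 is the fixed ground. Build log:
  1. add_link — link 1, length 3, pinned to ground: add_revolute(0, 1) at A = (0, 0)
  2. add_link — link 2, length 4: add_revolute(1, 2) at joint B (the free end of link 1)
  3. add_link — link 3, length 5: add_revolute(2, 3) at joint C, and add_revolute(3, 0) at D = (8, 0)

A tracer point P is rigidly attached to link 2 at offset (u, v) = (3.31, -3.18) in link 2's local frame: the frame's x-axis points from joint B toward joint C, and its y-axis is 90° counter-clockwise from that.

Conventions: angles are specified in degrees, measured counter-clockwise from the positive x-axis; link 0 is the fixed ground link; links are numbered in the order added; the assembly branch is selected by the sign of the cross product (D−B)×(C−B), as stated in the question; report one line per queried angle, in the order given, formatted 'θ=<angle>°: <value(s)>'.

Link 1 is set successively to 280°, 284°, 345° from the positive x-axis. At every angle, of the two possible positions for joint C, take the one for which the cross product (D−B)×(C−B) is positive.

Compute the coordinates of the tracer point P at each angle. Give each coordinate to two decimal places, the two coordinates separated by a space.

A=(0,0), D=(8.00,0)
θ=280°: B = A + 3.00·(cos280°, sin280°) = (0.5209, -2.9544)
θ=280°: |BD| = 8.0414
θ=280°: circle(B,4.00) ∩ circle(D,5.00): a=3.4611, h=2.0051
θ=280°:   candidates: C₊=(3.0033,0.1821) cross=16.124; C₋=(4.4767,-3.5477) cross=-16.124
θ=280°:   branch + wants cross > 0 → take C=(3.0033,0.1821) (cross=16.124)
θ=280°: ex = (C−B)/|BC| = (0.6206,0.7841); ey = (-0.7841,0.6206)
θ=280°: P = B + 3.31·ex + -3.18·ey = (5.0687,-2.3324)
θ=284°: B = A + 3.00·(cos284°, sin284°) = (0.7258, -2.9109)
θ=284°: |BD| = 7.8350
θ=284°: circle(B,4.00) ∩ circle(D,5.00): a=3.3432, h=2.1962
θ=284°:   candidates: C₊=(3.0137,0.3702) cross=17.207; C₋=(4.6456,-3.7078) cross=-17.207
θ=284°:   branch + wants cross > 0 → take C=(3.0137,0.3702) (cross=17.207)
θ=284°: ex = (C−B)/|BC| = (0.5720,0.8203); ey = (-0.8203,0.5720)
θ=284°: P = B + 3.31·ex + -3.18·ey = (5.2275,-2.0147)
θ=345°: B = A + 3.00·(cos345°, sin345°) = (2.8978, -0.7765)
θ=345°: |BD| = 5.1610
θ=345°: circle(B,4.00) ∩ circle(D,5.00): a=1.7086, h=3.6167
θ=345°:   candidates: C₊=(4.0428,3.0562) cross=18.666; C₋=(5.1310,-4.0950) cross=-18.666
θ=345°:   branch + wants cross > 0 → take C=(4.0428,3.0562) (cross=18.666)
θ=345°: ex = (C−B)/|BC| = (0.2862,0.9582); ey = (-0.9582,0.2862)
θ=345°: P = B + 3.31·ex + -3.18·ey = (6.8922,1.4848)

θ=280°: 5.07 -2.33
θ=284°: 5.23 -2.01
θ=345°: 6.89 1.48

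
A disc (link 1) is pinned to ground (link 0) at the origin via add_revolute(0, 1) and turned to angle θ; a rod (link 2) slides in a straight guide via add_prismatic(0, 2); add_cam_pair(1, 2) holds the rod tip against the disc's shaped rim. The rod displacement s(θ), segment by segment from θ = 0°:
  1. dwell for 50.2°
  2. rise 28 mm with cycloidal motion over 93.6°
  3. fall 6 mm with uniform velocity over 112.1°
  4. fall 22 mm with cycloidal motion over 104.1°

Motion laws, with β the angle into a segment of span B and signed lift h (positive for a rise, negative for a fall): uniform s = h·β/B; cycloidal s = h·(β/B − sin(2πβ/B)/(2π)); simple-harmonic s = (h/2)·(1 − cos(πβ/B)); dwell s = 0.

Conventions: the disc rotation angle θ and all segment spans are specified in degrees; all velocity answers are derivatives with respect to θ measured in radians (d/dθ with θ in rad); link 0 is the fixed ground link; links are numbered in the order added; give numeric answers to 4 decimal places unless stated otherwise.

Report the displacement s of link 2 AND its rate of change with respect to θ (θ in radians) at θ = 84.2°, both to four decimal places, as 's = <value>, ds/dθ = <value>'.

segment 1 (0° to 50.2°, dwell): s unchanged at 0.0000
θ = 84.2° falls in segment 2 (50.2° to 143.8°, cycloidal, h = 28): β = 84.2 − 50.2 = 34°, B = 93.6°; Δs = 28·(0.3632 − sin(2π·0.3632)/(2π)) = 6.7960; s = 0.0000 + 6.7960 = 6.7960
velocity in seg [50.2°–143.8°] (cycloidal), θ in radians: β = 34° = 0.5934 rad, B = 93.6° = 1.6336 rad; ds/dθ = (h/B)(1 − cos(2πβ/B)) = (28/1.6336)(1 − cos(2π·0.3632)) = 28.332268 mm/rad

s = 6.7960, ds/dθ = 28.3323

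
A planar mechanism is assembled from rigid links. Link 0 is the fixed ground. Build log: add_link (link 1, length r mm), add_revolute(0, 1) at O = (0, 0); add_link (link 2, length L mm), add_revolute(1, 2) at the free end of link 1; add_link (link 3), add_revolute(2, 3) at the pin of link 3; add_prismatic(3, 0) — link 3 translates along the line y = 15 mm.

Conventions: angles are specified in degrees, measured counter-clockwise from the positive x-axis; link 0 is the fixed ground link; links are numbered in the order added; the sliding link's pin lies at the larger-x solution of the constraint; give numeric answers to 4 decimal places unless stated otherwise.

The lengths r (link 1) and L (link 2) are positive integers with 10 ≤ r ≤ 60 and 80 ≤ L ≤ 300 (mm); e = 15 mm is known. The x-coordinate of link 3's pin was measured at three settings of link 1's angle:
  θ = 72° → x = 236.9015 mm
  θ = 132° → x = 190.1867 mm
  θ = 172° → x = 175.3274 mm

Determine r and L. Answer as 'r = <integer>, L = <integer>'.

constraint per measurement: (x − r cos θ)² + (r sin θ − e)² = L²
subtracting the θ₁ and θ₂ equations cancels the r² and L² terms:
r = (x₁² − x₂²) / (2[(x₁cos θ₁ + e sin θ₁) − (x₂cos θ₂ + e sin θ₂)]) = 49.0000 → r = 49
L² = (x₁ − r cos θ₁)² + (r sin θ₁ − e)² = 50176.0219 → L = 224.0000 → L = 224
check at θ₃=172°: x = 175.3274 (printed 175.3274) ✓

r = 49, L = 224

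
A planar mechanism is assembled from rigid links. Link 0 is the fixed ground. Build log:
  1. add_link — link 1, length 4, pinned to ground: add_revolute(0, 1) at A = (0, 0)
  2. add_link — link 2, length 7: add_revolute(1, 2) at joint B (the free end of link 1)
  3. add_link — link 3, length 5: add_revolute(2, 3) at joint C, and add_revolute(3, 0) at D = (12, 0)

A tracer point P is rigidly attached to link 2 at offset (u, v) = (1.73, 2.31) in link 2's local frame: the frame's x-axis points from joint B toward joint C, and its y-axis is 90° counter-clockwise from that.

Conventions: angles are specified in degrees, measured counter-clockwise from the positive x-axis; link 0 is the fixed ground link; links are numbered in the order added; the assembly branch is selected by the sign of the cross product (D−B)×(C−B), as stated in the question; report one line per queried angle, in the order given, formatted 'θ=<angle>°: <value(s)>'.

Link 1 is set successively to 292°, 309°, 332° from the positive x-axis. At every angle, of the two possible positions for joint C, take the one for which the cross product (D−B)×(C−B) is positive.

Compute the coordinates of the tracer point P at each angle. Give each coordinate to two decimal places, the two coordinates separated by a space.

A=(0,0), D=(12.00,0)
θ=292°: B = A + 4.00·(cos292°, sin292°) = (1.4984, -3.7087)
θ=292°: |BD| = 11.1372
θ=292°: circle(B,7.00) ∩ circle(D,5.00): a=6.6461, h=2.1976
θ=292°:   candidates: C₊=(7.0334,0.5766) cross=24.476; C₋=(8.4970,-3.5678) cross=-24.476
θ=292°:   branch + wants cross > 0 → take C=(7.0334,0.5766) (cross=24.476)
θ=292°: ex = (C−B)/|BC| = (0.7907,0.6122); ey = (-0.6122,0.7907)
θ=292°: P = B + 1.73·ex + 2.31·ey = (1.4522,-0.8231)
θ=309°: B = A + 4.00·(cos309°, sin309°) = (2.5173, -3.1086)
θ=309°: |BD| = 9.9792
θ=309°: circle(B,7.00) ∩ circle(D,5.00): a=6.1921, h=3.2646
θ=309°:   candidates: C₊=(7.3844,1.9225) cross=32.578; C₋=(9.4182,-4.2819) cross=-32.578
θ=309°:   branch + wants cross > 0 → take C=(7.3844,1.9225) (cross=32.578)
θ=309°: ex = (C−B)/|BC| = (0.6953,0.7187); ey = (-0.7187,0.6953)
θ=309°: P = B + 1.73·ex + 2.31·ey = (2.0599,-0.2591)
θ=332°: B = A + 4.00·(cos332°, sin332°) = (3.5318, -1.8779)
θ=332°: |BD| = 8.6739
θ=332°: circle(B,7.00) ∩ circle(D,5.00): a=5.7204, h=4.0345
θ=332°:   candidates: C₊=(8.2431,3.2993) cross=34.995; C₋=(9.9900,-4.5782) cross=-34.995
θ=332°:   branch + wants cross > 0 → take C=(8.2431,3.2993) (cross=34.995)
θ=332°: ex = (C−B)/|BC| = (0.6730,0.7396); ey = (-0.7396,0.6730)
θ=332°: P = B + 1.73·ex + 2.31·ey = (2.9877,0.9564)

θ=292°: 1.45 -0.82
θ=309°: 2.06 -0.26
θ=332°: 2.99 0.96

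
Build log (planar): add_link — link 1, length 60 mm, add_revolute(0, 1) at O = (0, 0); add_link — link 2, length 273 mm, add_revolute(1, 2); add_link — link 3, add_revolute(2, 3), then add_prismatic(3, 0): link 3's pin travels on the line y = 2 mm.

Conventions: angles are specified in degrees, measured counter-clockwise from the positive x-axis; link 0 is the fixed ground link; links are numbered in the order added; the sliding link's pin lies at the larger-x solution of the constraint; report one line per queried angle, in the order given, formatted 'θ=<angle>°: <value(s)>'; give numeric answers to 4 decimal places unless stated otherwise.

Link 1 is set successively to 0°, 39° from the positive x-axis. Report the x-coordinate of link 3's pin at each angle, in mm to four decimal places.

geometry: r = 60 mm, L = 273 mm, e = 2 mm
θ=0°: crank pin P = (r cos θ, r sin θ) = (60.000000, 0.000000)
θ=0°: h = r sin θ − e = 0.000000 − 2 = -2.000000
θ=0°: x = r cos θ + √(L² − h²) = 60.000000 + 272.992674 = 332.992674
θ=39°: crank pin P = (r cos θ, r sin θ) = (46.628758, 37.759223)
θ=39°: h = r sin θ − e = 37.759223 − 2 = 35.759223
θ=39°: x = r cos θ + √(L² − h²) = 46.628758 + 270.647886 = 317.276643

θ=0°: 332.9927
θ=39°: 317.2766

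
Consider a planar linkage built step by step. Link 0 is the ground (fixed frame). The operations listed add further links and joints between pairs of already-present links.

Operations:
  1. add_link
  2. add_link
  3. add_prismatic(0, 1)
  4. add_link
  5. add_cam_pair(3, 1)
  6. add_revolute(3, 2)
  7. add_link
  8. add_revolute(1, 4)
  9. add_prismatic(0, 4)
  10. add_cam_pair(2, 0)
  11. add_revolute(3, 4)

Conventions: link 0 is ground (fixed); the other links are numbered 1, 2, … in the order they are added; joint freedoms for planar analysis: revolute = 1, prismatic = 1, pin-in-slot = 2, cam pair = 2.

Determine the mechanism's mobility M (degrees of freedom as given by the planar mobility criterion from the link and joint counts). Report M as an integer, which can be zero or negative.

L=1 J1=0 J2=0
add link → L=2 J1=0 J2=0
add link → L=3 J1=0 J2=0
P@0,1 dof=1 J1 → L=3 J1=1 J2=0
add link → L=4 J1=1 J2=0
C@3,1 dof=2 J2 → L=4 J1=1 J2=1
R@3,2 dof=1 J1 → L=4 J1=2 J2=1
add link → L=5 J1=2 J2=1
R@1,4 dof=1 J1 → L=5 J1=3 J2=1
P@0,4 dof=1 J1 → L=5 J1=4 J2=1
C@2,0 dof=2 J2 → L=5 J1=4 J2=2
R@3,4 dof=1 J1 → L=5 J1=5 J2=2
M=3(L−1)−2J1−J2=3·4−2·5−2=0

M = 0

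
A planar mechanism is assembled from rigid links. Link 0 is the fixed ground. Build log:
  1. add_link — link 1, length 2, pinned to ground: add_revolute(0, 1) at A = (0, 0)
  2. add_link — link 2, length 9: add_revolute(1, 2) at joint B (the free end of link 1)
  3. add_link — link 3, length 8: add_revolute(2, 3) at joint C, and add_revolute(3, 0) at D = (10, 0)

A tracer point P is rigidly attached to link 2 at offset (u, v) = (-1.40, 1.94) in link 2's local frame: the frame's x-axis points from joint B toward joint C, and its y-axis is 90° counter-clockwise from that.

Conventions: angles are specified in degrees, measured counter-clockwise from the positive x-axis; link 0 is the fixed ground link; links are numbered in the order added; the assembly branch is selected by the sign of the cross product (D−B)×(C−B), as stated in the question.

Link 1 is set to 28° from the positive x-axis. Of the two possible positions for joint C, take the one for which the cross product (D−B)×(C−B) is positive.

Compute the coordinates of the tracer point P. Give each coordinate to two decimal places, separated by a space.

A=(0,0), D=(10.00,0)
B = A + 2.00·(cos28°, sin28°) = (1.7659, 0.9389)
|BD| = 8.2875
circle(B,9.00) ∩ circle(D,8.00): a=5.1694, h=7.3673
  candidates: C₊=(7.7367,7.6732) cross=61.056; C₋=(6.0673,-6.9666) cross=-61.056
  branch + wants cross > 0 → take C=(7.7367,7.6732) (cross=61.056)
ex = (C−B)/|BC| = (0.6634,0.7482); ey = (-0.7482,0.6634)
P = B + -1.40·ex + 1.94·ey = (-0.6145,1.1784)

-0.61 1.18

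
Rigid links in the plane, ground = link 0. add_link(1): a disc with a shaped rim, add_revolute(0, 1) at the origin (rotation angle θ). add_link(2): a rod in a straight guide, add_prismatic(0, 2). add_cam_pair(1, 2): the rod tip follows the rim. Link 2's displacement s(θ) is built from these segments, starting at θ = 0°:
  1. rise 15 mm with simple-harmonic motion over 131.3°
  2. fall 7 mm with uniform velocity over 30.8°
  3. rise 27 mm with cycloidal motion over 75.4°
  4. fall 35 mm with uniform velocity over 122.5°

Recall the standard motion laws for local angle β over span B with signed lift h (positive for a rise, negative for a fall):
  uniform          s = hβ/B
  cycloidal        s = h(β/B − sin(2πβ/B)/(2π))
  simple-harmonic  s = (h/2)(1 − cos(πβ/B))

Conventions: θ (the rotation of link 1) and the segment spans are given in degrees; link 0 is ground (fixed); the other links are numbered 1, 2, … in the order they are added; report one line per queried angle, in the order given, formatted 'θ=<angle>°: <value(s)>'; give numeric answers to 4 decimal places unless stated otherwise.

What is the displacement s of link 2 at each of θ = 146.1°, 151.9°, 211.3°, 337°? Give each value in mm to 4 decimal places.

segment 1 (0° to 131.3°, simple-harmonic, h = 15) is passed completely: s = 0.0000 + (15) = 15.0000
θ = 146.1° falls in segment 2 (131.3° to 162.1°, uniform, h = -7): β = 146.1 − 131.3 = 14.8°, B = 30.8°; Δs = -7·14.8/30.8 = -3.3636; s = 15.0000 − 3.3636 = 11.6364
θ = 151.9° falls in segment 2 (131.3° to 162.1°, uniform, h = -7): β = 151.9 − 131.3 = 20.6°, B = 30.8°; Δs = -7·20.6/30.8 = -4.6818; s = 15.0000 − 4.6818 = 10.3182
segment 2 (131.3° to 162.1°, uniform, h = -7) is passed completely: s = 15.0000 + (-7) = 8.0000
θ = 211.3° falls in segment 3 (162.1° to 237.5°, cycloidal, h = 27): β = 211.3 − 162.1 = 49.2°, B = 75.4°; Δs = 27·(0.6525 − sin(2π·0.6525)/(2π)) = 21.1341; s = 8.0000 + 21.1341 = 29.1341
segment 3 (162.1° to 237.5°, cycloidal, h = 27) is passed completely: s = 8.0000 + (27) = 35.0000
θ = 337° falls in segment 4 (237.5° to 360°, uniform, h = -35): β = 337 − 237.5 = 99.5°, B = 122.5°; Δs = -35·99.5/122.5 = -28.4286; s = 35.0000 − 28.4286 = 6.5714

θ=146.1°: 11.6364
θ=151.9°: 10.3182
θ=211.3°: 29.1341
θ=337°: 6.5714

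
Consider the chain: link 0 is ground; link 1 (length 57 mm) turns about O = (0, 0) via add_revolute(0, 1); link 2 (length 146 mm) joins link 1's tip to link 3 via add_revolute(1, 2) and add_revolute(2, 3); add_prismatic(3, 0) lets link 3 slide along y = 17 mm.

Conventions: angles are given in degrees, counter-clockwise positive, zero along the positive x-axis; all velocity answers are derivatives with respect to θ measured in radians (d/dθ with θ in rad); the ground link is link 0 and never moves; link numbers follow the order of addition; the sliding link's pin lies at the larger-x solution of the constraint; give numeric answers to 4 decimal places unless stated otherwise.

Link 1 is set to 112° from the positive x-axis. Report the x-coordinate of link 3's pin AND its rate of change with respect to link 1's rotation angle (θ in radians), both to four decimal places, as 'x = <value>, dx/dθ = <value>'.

geometry: r = 57 mm, L = 146 mm, e = 17 mm
crank pin P = (r cos θ, r sin θ) = (-21.352576, 52.849480)
h = r sin θ − e = 52.849480 − 17 = 35.849480
x = r cos θ + √(L² − h²) = -21.352576 + 141.530261 = 120.177685
dx/dθ = −r sin θ − h·r cos θ/√(L² − h²) (θ in radians; h = 35.849480) = -47.440893

x = 120.1777, dx/dθ = -47.4409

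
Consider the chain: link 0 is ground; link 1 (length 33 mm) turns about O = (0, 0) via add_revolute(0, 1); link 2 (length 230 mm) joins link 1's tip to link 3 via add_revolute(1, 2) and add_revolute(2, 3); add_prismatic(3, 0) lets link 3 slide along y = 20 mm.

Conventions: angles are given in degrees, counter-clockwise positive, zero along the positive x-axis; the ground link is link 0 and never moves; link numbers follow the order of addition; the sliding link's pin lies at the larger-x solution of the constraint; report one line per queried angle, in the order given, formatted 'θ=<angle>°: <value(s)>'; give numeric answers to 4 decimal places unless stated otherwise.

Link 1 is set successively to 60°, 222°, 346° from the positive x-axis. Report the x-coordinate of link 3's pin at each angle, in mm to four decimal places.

geometry: r = 33 mm, L = 230 mm, e = 20 mm
θ=60°: crank pin P = (r cos θ, r sin θ) = (16.500000, 28.578838)
θ=60°: h = r sin θ − e = 28.578838 − 20 = 8.578838
θ=60°: x = r cos θ + √(L² − h²) = 16.500000 + 229.839952 = 246.339952
θ=222°: crank pin P = (r cos θ, r sin θ) = (-24.523779, -22.081310)
θ=222°: h = r sin θ − e = -22.081310 − 20 = -42.081310
θ=222°: x = r cos θ + √(L² − h²) = -24.523779 + 226.117587 = 201.593808
θ=346°: crank pin P = (r cos θ, r sin θ) = (32.019759, -7.983423)
θ=346°: h = r sin θ − e = -7.983423 − 20 = -27.983423
θ=346°: x = r cos θ + √(L² − h²) = 32.019759 + 228.291323 = 260.311082

θ=60°: 246.3400
θ=222°: 201.5938
θ=346°: 260.3111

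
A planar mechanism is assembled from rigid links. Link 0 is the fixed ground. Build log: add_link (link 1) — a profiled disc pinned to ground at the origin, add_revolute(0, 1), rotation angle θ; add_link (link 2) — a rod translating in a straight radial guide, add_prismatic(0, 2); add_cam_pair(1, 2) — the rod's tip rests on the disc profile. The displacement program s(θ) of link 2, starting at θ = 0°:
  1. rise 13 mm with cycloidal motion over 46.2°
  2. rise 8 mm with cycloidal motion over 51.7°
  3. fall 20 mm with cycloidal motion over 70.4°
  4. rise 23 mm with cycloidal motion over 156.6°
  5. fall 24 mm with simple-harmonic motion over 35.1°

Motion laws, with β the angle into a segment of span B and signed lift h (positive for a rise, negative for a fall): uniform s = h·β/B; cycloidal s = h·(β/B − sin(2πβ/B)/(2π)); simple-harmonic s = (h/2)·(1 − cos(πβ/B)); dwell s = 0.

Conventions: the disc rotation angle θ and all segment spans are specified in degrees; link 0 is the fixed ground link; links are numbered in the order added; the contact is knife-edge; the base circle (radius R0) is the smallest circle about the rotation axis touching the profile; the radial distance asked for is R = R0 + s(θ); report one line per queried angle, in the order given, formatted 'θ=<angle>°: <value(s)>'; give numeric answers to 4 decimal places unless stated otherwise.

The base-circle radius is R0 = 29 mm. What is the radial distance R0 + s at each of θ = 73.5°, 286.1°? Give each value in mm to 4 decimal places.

seg 1 [0°–46.2°] cycloidal, h=13: full span → s += 13 → s = 13.0000
seg 2 [46.2°–97.9°] cycloidal, h=8: θ=73.5° here. β=27.3, B=51.7. 8·(0.5280 − sin(2π·0.5280)/(2π)) = 4.4476 → s = 17.4476
seg 2 [46.2°–97.9°] cycloidal, h=8: full span → s += 8 → s = 21.0000
seg 3 [97.9°–168.3°] cycloidal, h=-20: full span → s += -20 → s = 1.0000
seg 4 [168.3°–324.9°] cycloidal, h=23: θ=286.1° here. β=117.8, B=156.6. 23·(0.7522 − sin(2π·0.7522)/(2π)) = 20.9616 → s = 21.9616
θ=73.5°: R = R0 + s = 29 + 17.4476 = 46.4476
θ=286.1°: R = R0 + s = 29 + 21.9616 = 50.9616

θ=73.5°: 46.4476
θ=286.1°: 50.9616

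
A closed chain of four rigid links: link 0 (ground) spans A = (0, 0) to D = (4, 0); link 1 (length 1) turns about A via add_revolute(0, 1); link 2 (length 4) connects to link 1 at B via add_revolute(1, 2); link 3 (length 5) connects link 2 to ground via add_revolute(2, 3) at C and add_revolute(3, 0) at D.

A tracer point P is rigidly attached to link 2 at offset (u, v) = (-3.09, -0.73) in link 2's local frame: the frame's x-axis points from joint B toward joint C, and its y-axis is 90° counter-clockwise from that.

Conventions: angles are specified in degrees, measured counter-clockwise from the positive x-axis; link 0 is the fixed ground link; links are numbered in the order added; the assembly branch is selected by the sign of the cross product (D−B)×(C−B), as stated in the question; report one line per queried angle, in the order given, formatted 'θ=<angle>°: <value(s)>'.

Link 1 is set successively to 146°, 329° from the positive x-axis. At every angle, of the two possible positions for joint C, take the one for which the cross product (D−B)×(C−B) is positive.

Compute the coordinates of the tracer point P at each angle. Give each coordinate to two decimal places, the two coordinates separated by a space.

A=(0,0), D=(4.00,0)
θ=146°: B = A + 1.00·(cos146°, sin146°) = (-0.8290, 0.5592)
θ=146°: |BD| = 4.8613
θ=146°: circle(B,4.00) ∩ circle(D,5.00): a=1.5050, h=3.7061
θ=146°:   candidates: C₊=(1.0923,4.0676) cross=18.016; C₋=(0.2396,-3.2954) cross=-18.016
θ=146°:   branch + wants cross > 0 → take C=(1.0923,4.0676) (cross=18.016)
θ=146°: ex = (C−B)/|BC| = (0.4803,0.8771); ey = (-0.8771,0.4803)
θ=146°: P = B + -3.09·ex + -0.73·ey = (-1.6730,-2.5017)
θ=329°: B = A + 1.00·(cos329°, sin329°) = (0.8572, -0.5150)
θ=329°: |BD| = 3.1848
θ=329°: circle(B,4.00) ∩ circle(D,5.00): a=0.1794, h=3.9960
θ=329°:   candidates: C₊=(0.3880,3.4573) cross=12.726; C₋=(1.6804,-4.4294) cross=-12.726
θ=329°:   branch + wants cross > 0 → take C=(0.3880,3.4573) (cross=12.726)
θ=329°: ex = (C−B)/|BC| = (-0.1173,0.9931); ey = (-0.9931,-0.1173)
θ=329°: P = B + -3.09·ex + -0.73·ey = (1.9446,-3.4981)

θ=146°: -1.67 -2.50
θ=329°: 1.94 -3.50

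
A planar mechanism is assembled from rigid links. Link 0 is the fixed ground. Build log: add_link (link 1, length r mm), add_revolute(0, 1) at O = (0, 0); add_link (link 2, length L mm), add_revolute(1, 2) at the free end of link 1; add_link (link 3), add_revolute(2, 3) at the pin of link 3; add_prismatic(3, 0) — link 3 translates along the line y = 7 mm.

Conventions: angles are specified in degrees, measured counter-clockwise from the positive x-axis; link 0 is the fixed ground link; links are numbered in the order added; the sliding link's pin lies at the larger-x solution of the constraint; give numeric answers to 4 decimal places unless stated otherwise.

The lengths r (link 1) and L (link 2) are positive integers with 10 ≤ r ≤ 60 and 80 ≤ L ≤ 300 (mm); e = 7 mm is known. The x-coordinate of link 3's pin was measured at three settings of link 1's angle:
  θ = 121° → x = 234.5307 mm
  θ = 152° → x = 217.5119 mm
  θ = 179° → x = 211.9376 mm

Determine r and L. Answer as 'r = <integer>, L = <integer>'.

constraint per measurement: (x − r cos θ)² + (r sin θ − e)² = L²
subtracting the θ₁ and θ₂ equations cancels the r² and L² terms:
r = (x₁² − x₂²) / (2[(x₁cos θ₁ + e sin θ₁) − (x₂cos θ₂ + e sin θ₂)]) = 52.0000 → r = 52
L² = (x₁ − r cos θ₁)² + (r sin θ₁ − e)² = 69696.0244 → L = 264.0000 → L = 264
check at θ₃=179°: x = 211.9376 (printed 211.9376) ✓

r = 52, L = 264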